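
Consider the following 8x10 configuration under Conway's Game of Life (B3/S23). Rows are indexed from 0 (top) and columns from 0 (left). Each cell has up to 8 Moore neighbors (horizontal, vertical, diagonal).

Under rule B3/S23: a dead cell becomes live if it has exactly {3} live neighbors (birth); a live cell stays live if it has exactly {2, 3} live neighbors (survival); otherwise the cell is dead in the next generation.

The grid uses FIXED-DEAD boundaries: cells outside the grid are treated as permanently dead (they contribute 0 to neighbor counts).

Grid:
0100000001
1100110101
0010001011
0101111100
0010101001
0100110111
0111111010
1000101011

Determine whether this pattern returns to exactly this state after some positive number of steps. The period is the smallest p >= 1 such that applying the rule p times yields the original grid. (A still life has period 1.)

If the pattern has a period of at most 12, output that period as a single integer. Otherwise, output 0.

Answer: 0

Derivation:
Simulating and comparing each generation to the original:
Gen 0 (original, given above): 40 live cells
Gen 1: 30 live cells, differs from original
Gen 2: 31 live cells, differs from original
Gen 3: 28 live cells, differs from original
Gen 4: 23 live cells, differs from original
Gen 5: 22 live cells, differs from original
Gen 6: 28 live cells, differs from original
Gen 7: 21 live cells, differs from original
Gen 8: 19 live cells, differs from original
Gen 9: 16 live cells, differs from original
Gen 10: 10 live cells, differs from original
Gen 11: 9 live cells, differs from original
Gen 12: 8 live cells, differs from original
No period found within 12 steps.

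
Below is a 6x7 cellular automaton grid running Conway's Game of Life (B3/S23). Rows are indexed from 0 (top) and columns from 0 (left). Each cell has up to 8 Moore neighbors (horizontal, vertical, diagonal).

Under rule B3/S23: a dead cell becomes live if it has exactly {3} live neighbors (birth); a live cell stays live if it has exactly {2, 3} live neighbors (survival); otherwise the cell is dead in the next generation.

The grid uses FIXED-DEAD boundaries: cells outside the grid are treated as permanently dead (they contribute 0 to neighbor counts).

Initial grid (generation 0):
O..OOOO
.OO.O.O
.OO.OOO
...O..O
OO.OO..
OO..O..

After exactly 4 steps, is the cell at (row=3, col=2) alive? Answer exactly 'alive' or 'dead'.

Answer: alive

Derivation:
Simulating step by step:
Generation 0 (given above): 23 live cells
Generation 1: 21 live cells
.OOOO.O
O......
.O..O.O
O.....O
OO.OOO.
OOOOO..
Generation 2: 15 live cells
.OOO...
O...O..
OO...O.
O.OO..O
.....O.
O....O.
Generation 3: 20 live cells
.OOO...
O..OO..
O.OOOO.
O.O.OOO
.O..OOO
.......
Generation 4: 16 live cells
.OOOO..
O....O.
O.O...O
O.O....
.O.OO.O
.....O.

Cell (3,2) at generation 4: 1 -> alive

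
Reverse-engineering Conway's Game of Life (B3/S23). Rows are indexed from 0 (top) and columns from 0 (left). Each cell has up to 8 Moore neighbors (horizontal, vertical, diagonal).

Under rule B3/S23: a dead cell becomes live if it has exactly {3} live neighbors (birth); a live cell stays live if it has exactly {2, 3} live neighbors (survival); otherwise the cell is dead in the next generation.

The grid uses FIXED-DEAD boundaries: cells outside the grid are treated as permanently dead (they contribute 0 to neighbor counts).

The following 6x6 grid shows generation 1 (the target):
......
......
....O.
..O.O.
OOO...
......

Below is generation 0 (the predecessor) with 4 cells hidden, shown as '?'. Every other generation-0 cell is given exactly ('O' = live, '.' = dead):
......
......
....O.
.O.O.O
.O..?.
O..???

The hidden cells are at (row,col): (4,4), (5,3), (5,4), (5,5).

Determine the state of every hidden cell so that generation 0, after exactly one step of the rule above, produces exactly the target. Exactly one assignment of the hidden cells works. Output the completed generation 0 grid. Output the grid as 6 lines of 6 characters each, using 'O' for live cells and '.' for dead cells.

Hidden generation-0 cells (in order): (4,4), (5,3), (5,4), (5,5).
A hidden cell only influences target cells in its own 3x3 neighborhood. Try each of the 2^4 = 16 assignments, step the completed generation 0 forward once under B3/S23, and compare with the target:
  (4,4)=. (5,3)=. (5,4)=. (5,5)=. -> step reproduces the target at every cell -> ACCEPT
  (4,4)=. (5,3)=. (5,4)=. (5,5)=O -> step gives (4,4)='O' but target has '.' -> reject
  (4,4)=. (5,3)=. (5,4)=O (5,5)=. -> step gives (4,4)='O' but target has '.' -> reject
  (4,4)=. (5,3)=. (5,4)=O (5,5)=O -> step gives (4,5)='O' but target has '.' -> reject
  (4,4)=. (5,3)=O (5,4)=. (5,5)=. -> step gives (4,2)='.' but target has 'O' -> reject
  (4,4)=. (5,3)=O (5,4)=. (5,5)=O -> step gives (4,2)='.' but target has 'O' -> reject
  (4,4)=. (5,3)=O (5,4)=O (5,5)=. -> step gives (4,2)='.' but target has 'O' -> reject
  (4,4)=. (5,3)=O (5,4)=O (5,5)=O -> step gives (4,2)='.' but target has 'O' -> reject
  (4,4)=O (5,3)=. (5,4)=. (5,5)=. -> step gives (3,3)='O' but target has '.' -> reject
  (4,4)=O (5,3)=. (5,4)=. (5,5)=O -> step gives (3,3)='O' but target has '.' -> reject
  (4,4)=O (5,3)=. (5,4)=O (5,5)=. -> step gives (3,3)='O' but target has '.' -> reject
  (4,4)=O (5,3)=. (5,4)=O (5,5)=O -> step gives (3,3)='O' but target has '.' -> reject
  (4,4)=O (5,3)=O (5,4)=. (5,5)=. -> step gives (3,3)='O' but target has '.' -> reject
  (4,4)=O (5,3)=O (5,4)=. (5,5)=O -> step gives (3,3)='O' but target has '.' -> reject
  (4,4)=O (5,3)=O (5,4)=O (5,5)=. -> step gives (3,3)='O' but target has '.' -> reject
  (4,4)=O (5,3)=O (5,4)=O (5,5)=O -> step gives (3,3)='O' but target has '.' -> reject
Unique solution: (4,4)=dead, (5,3)=dead, (5,4)=dead, (5,5)=dead.
Check: live-neighbor counts of every cell in the completed generation 0:
000000
000111
112222
213131
323121
121000
Applying B3/S23 to generation 0 with these counts gives:
......
......
....O.
..O.O.
OOO...
......
which matches the target exactly.

Answer: ......
......
....O.
.O.O.O
.O....
O.....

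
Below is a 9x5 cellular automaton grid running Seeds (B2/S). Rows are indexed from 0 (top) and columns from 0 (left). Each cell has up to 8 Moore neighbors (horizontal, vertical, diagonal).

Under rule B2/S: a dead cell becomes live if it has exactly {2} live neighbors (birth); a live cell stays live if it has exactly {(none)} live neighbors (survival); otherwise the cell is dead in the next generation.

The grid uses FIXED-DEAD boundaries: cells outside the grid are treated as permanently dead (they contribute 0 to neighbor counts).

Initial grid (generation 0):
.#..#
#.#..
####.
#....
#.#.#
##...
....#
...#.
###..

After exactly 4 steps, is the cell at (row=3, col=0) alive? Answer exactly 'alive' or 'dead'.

Simulating step by step:
Generation 0 (given above): 19 live cells
Generation 1: 15 live cells
#.##.
....#
.....
....#
...#.
..#.#
####.
#...#
...#.
Generation 2: 10 live cells
.#..#
.##..
...##
...#.
..#..
#....
.....
.....
....#
Generation 3: 7 live cells
#..#.
#....
.#...
.....
.#.#.
.#...
.....
.....
.....
Generation 4: 7 live cells
.#...
..#..
#....
##...
#....
#....
.....
.....
.....

Cell (3,0) at generation 4: 1 -> alive

Answer: alive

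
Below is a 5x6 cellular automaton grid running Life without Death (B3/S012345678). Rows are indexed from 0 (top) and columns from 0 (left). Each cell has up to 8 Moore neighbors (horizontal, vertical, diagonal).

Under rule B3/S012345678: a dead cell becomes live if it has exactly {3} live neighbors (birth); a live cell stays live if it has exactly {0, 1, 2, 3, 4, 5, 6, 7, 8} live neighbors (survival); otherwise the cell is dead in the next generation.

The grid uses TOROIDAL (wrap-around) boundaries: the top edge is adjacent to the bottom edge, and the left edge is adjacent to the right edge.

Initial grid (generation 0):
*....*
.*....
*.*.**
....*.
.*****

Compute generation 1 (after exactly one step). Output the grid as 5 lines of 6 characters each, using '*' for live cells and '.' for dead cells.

Answer: *..*.*
.*..*.
******
....*.
.*****

Derivation:
Simulating step by step:
Generation 0 (given above): 13 live cells
Generation 1: 17 live cells
(generation 1 grid is the final answer)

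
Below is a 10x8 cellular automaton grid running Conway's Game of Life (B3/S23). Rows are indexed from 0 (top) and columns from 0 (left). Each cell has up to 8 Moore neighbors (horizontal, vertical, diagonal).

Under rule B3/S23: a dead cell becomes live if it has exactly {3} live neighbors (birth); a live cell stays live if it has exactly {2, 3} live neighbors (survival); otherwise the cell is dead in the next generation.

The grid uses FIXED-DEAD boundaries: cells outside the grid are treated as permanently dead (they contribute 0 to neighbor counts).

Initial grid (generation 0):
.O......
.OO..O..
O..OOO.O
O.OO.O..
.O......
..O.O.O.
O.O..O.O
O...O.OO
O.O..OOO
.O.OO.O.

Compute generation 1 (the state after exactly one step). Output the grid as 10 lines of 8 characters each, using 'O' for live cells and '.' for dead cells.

Answer: .OO.....
OOOO.OO.
O....O..
O.OO.OO.
.O..OO..
..OO.OO.
....O..O
O..OO...
O.O.....
.OOOO.OO

Derivation:
Simulating step by step:
Generation 0 (given above): 34 live cells
Generation 1: 35 live cells
(generation 1 grid is the final answer)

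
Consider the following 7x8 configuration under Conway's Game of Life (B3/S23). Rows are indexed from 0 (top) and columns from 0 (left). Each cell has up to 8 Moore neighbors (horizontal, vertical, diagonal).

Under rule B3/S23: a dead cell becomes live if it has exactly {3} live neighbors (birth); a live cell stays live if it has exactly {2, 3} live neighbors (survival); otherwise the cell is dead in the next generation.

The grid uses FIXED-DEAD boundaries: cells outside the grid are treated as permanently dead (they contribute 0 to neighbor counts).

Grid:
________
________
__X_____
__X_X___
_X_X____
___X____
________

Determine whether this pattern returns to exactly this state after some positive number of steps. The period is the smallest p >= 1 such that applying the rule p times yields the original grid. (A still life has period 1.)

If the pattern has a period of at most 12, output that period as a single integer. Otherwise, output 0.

Simulating and comparing each generation to the original:
Gen 0 (original, given above): 6 live cells
Gen 1: 6 live cells, differs from original
Gen 2: 6 live cells, MATCHES original -> period = 2

Answer: 2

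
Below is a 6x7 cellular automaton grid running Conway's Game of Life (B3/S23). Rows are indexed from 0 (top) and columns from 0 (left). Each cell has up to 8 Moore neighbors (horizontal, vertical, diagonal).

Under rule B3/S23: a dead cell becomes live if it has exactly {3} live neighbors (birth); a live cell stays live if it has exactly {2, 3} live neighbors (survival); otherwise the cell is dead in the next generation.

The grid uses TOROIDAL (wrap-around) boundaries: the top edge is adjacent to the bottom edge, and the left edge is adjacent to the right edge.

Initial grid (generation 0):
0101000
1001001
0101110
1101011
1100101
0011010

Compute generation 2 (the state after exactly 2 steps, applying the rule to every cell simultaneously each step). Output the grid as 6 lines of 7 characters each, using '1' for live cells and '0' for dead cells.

Simulating step by step:
Generation 0 (given above): 21 live cells
Generation 1: 15 live cells
1101001
1101011
0101000
0001000
0000000
0001011
Generation 2: 13 live cells
(generation 2 grid is the final answer)

Answer: 0101000
0001010
0101001
0010000
0000100
0010111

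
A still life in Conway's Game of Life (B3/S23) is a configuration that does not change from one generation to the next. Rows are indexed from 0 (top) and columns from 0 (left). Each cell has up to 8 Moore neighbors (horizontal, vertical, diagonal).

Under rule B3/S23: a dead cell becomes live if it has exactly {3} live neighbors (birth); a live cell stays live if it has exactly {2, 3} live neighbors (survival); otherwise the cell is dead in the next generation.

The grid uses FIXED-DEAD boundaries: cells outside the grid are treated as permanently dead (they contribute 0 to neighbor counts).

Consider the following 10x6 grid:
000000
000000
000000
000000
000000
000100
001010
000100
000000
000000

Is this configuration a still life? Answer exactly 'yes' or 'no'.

Answer: yes

Derivation:
Compute generation 1 and compare to generation 0 (given above):
Generation 1:
000000
000000
000000
000000
000000
000100
001010
000100
000000
000000
The grids are IDENTICAL -> still life.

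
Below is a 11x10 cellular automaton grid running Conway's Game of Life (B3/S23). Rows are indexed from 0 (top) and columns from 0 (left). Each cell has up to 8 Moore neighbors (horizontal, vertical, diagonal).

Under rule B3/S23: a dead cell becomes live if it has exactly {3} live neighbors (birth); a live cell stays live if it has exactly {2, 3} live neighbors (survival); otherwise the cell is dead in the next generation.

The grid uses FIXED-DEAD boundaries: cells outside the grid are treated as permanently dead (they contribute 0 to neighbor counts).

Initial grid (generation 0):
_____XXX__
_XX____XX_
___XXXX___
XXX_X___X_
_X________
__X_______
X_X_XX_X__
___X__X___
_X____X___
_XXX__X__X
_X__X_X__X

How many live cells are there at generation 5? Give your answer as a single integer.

Answer: 18

Derivation:
Simulating step by step:
Generation 0 (given above): 36 live cells
Generation 1: 43 live cells
______XXX_
__XX____X_
X___XXX_X_
XXX_X_____
X__X______
__XX______
_XX_XXX___
_XXXX_XX__
_X_X_XXX__
XX_X__XX__
_X_X_X____
Generation 2: 28 live cells
_______XX_
___XX___XX
X___XX_X__
X_X_X_____
X___X_____
_____X____
______XX__
X_________
________X_
XX_X___X__
XX__X_X___
Generation 3: 30 live cells
_______XXX
___XXXX__X
_X___X__X_
X___X_____
_X_XXX____
_____XX___
______X___
_______X__
XX________
XXX____X__
XXX_______
Generation 4: 26 live cells
____XXXXXX
____XXX__X
___X__X___
XXXX______
___X__X___
______X___
_____XXX__
__________
X_X_______
__________
X_X_______
Generation 5: 18 live cells
____X__XXX
___X_____X
_X_X__X___
_X_XX_____
_X_X______
__________
_____XXX__
______X___
__________
__________
__________
Population at generation 5: 18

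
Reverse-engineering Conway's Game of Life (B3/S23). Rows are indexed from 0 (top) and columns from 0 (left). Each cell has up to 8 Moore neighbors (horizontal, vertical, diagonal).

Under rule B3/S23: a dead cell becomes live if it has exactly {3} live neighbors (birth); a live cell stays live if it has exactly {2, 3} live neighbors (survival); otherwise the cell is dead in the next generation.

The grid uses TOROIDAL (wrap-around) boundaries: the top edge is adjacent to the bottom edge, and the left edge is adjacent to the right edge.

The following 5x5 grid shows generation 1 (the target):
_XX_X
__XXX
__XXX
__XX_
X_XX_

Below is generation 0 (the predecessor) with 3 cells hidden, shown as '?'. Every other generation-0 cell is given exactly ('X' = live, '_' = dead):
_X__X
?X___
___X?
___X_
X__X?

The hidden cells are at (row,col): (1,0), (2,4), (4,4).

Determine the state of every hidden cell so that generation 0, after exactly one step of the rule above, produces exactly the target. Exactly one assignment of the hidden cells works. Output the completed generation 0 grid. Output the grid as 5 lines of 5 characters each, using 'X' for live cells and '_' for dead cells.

Hidden generation-0 cells (in order): (1,0), (2,4), (4,4).
A hidden cell only influences target cells in its own 3x3 neighborhood. Try each of the 2^3 = 8 assignments, step the completed generation 0 forward once under B3/S23, and compare with the target:
  (1,0)=_ (2,4)=_ (4,4)=_ -> step gives (1,0)='X' but target has '_' -> reject
  (1,0)=_ (2,4)=_ (4,4)=X -> step gives (0,3)='X' but target has '_' -> reject
  (1,0)=_ (2,4)=X (4,4)=_ -> step reproduces the target at every cell -> ACCEPT
  (1,0)=_ (2,4)=X (4,4)=X -> step gives (0,3)='X' but target has '_' -> reject
  (1,0)=X (2,4)=_ (4,4)=_ -> step gives (1,0)='X' but target has '_' -> reject
  (1,0)=X (2,4)=_ (4,4)=X -> step gives (0,3)='X' but target has '_' -> reject
  (1,0)=X (2,4)=X (4,4)=_ -> step gives (1,1)='X' but target has '_' -> reject
  (1,0)=X (2,4)=X (4,4)=X -> step gives (0,3)='X' but target has '_' -> reject
Unique solution: (1,0)=dead, (2,4)=live, (4,4)=dead.
Check: live-neighbor counts of every cell in the completed generation 0:
42322
41333
21322
21335
22324
Applying B3/S23 to generation 0 with these counts gives:
_XX_X
__XXX
__XXX
__XX_
X_XX_
which matches the target exactly.

Answer: _X__X
_X___
___XX
___X_
X__X_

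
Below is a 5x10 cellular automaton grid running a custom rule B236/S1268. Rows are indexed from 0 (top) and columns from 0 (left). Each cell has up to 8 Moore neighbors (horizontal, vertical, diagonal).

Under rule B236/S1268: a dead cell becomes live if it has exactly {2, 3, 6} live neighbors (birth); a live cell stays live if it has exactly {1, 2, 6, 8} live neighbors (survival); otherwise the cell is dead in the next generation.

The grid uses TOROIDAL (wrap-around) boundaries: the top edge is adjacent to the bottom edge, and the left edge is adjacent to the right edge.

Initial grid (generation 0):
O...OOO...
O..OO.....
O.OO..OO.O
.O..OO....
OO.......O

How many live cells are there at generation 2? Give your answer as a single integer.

Simulating step by step:
Generation 0 (given above): 19 live cells
Generation 1: 21 live cells
..OO..O...
..O....OO.
......OOOO
O..OOOOOO.
..OO..O..O
Generation 2: 25 live cells
.O..OOO.OO
.OOO.O...O
OOOOO...O.
OOO....O..
OO......OO
Population at generation 2: 25

Answer: 25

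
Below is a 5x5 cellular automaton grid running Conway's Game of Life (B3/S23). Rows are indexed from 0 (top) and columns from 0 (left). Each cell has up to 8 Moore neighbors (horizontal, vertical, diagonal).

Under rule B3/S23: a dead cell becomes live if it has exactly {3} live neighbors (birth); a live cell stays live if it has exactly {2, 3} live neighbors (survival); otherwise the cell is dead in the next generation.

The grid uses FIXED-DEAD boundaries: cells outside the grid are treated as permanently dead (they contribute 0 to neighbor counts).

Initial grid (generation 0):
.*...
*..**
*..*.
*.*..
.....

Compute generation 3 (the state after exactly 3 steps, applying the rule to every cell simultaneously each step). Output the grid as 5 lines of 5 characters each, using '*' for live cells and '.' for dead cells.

Answer: .***.
*.*.*
*.*.*
.***.
..*..

Derivation:
Simulating step by step:
Generation 0 (given above): 8 live cells
Generation 1: 10 live cells
.....
*****
*.***
.*...
.....
Generation 2: 10 live cells
.***.
*...*
*...*
.***.
.....
Generation 3: 13 live cells
(generation 3 grid is the final answer)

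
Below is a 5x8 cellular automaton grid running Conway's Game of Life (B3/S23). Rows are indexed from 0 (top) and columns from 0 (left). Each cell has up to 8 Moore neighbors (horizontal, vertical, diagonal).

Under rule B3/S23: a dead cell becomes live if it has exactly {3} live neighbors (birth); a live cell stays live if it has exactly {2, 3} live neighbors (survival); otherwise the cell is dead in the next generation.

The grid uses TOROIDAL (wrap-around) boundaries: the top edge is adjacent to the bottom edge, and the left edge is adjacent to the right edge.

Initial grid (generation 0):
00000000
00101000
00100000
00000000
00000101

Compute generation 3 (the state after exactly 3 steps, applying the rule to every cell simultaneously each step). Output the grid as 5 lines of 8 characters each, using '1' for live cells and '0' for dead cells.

Simulating step by step:
Generation 0 (given above): 5 live cells
Generation 1: 2 live cells
00000000
00010000
00010000
00000000
00000000
Generation 2: 0 live cells
00000000
00000000
00000000
00000000
00000000
Generation 3: 0 live cells
(generation 3 grid is the final answer)

Answer: 00000000
00000000
00000000
00000000
00000000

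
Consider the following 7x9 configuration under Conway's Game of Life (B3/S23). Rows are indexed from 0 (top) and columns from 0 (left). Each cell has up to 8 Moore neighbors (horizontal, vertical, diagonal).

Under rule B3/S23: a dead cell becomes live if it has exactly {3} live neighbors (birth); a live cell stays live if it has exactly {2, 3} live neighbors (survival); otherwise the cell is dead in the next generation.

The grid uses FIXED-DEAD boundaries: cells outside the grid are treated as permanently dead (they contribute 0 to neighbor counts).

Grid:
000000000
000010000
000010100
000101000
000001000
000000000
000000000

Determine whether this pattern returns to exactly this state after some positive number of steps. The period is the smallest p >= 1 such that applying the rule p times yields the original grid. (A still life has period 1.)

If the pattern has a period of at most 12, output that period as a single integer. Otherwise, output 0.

Simulating and comparing each generation to the original:
Gen 0 (original, given above): 6 live cells
Gen 1: 6 live cells, differs from original
Gen 2: 6 live cells, MATCHES original -> period = 2

Answer: 2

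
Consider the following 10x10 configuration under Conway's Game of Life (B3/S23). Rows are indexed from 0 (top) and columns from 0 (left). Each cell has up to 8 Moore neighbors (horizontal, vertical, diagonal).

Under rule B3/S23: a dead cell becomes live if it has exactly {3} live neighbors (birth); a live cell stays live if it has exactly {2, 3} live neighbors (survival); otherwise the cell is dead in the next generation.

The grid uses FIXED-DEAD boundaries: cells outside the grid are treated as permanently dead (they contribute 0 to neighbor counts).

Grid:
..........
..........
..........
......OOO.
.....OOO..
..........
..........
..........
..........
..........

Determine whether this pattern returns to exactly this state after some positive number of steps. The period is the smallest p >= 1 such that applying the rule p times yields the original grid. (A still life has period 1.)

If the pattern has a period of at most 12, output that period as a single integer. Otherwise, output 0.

Answer: 2

Derivation:
Simulating and comparing each generation to the original:
Gen 0 (original, given above): 6 live cells
Gen 1: 6 live cells, differs from original
Gen 2: 6 live cells, MATCHES original -> period = 2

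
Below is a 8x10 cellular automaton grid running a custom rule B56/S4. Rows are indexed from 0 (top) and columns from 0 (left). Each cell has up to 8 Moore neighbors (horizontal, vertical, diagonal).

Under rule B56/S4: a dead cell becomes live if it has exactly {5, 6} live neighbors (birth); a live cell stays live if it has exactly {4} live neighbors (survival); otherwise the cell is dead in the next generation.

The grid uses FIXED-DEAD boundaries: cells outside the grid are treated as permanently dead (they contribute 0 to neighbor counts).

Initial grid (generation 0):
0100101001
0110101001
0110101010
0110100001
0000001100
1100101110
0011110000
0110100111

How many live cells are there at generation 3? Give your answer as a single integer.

Simulating step by step:
Generation 0 (given above): 36 live cells
Generation 1: 17 live cells
0000000000
0111010000
0001010000
0000000000
0000000100
0000011100
0110110110
0001000000
Generation 2: 2 live cells
0000000000
0000000000
0000000000
0000000000
0000000000
0000000100
0000001000
0000000000
Generation 3: 0 live cells
0000000000
0000000000
0000000000
0000000000
0000000000
0000000000
0000000000
0000000000
Population at generation 3: 0

Answer: 0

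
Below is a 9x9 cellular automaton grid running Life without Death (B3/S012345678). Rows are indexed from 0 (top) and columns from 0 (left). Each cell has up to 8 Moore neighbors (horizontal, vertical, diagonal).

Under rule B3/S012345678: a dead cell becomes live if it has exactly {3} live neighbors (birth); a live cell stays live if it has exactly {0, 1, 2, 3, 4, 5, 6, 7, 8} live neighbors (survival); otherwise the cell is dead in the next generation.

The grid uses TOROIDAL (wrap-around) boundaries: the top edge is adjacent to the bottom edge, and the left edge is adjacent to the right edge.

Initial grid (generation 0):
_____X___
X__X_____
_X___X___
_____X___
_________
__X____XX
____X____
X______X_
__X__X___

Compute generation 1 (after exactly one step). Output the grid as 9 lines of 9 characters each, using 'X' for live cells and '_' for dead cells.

Simulating step by step:
Generation 0 (given above): 14 live cells
Generation 1: 19 live cells
(generation 1 grid is the final answer)

Answer: ____XX___
X__XX____
_X__XX___
_____X___
_________
__X____XX
____X__X_
X______X_
__X__XX__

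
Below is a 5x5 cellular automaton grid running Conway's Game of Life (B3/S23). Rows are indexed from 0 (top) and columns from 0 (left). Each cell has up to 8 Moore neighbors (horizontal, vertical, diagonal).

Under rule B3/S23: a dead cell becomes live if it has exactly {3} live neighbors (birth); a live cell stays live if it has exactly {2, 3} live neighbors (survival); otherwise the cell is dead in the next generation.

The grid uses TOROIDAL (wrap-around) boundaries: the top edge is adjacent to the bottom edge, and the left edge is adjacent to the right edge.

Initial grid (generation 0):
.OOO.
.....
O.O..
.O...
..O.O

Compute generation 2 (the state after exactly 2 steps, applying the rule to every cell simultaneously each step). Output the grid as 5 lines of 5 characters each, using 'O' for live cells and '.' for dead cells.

Simulating step by step:
Generation 0 (given above): 8 live cells
Generation 1: 10 live cells
.OOO.
...O.
.O...
OOOO.
O....
Generation 2: 14 live cells
(generation 2 grid is the final answer)

Answer: .OOOO
.O.O.
OO.OO
O.O.O
O....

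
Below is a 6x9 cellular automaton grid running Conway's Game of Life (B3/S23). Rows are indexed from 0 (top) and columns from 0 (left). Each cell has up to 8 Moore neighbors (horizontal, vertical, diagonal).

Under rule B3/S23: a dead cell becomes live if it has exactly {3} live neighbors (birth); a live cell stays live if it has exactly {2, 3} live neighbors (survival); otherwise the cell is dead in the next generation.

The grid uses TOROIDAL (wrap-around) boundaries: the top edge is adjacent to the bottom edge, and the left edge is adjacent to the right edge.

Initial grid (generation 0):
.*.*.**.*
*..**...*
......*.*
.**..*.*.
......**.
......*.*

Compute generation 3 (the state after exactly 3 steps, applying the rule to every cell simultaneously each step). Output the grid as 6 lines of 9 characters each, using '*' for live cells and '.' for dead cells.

Answer: .*..*.*.*
.**..**.*
..*.....*
..*.....*
...****..
.*..*....

Derivation:
Simulating step by step:
Generation 0 (given above): 19 live cells
Generation 1: 23 live cells
..**.**.*
..***.*.*
.******.*
.....*..*
.....*..*
*.......*
Generation 2: 19 live cells
.**..**.*
........*
.*....*.*
..**....*
.......**
*...***.*
Generation 3: 19 live cells
(generation 3 grid is the final answer)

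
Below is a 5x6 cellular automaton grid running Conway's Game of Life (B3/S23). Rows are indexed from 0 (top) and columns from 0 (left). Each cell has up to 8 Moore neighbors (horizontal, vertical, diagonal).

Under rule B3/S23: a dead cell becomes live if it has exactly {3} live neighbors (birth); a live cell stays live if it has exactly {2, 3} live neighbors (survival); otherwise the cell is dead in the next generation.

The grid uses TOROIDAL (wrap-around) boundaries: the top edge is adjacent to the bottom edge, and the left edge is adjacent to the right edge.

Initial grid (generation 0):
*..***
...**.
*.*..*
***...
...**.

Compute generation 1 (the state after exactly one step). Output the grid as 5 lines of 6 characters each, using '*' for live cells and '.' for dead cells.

Answer: ..*...
.**...
*.*.**
*.*.*.
......

Derivation:
Simulating step by step:
Generation 0 (given above): 14 live cells
Generation 1: 10 live cells
(generation 1 grid is the final answer)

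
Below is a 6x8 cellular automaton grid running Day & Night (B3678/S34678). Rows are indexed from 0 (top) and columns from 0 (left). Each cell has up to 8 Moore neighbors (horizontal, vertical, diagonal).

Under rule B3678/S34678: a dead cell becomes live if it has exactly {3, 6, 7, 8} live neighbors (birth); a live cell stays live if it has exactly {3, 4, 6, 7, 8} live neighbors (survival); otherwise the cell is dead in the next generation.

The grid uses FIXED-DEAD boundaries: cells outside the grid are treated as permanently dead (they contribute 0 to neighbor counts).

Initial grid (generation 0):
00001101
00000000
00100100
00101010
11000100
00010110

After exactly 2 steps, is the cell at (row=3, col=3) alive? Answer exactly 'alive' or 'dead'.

Simulating step by step:
Generation 0 (given above): 14 live cells
Generation 1: 9 live cells
00000000
00001110
00010000
00010000
00110100
00001000
Generation 2: 5 live cells
00000100
00000000
00000100
00010000
00010000
00010000

Cell (3,3) at generation 2: 1 -> alive

Answer: alive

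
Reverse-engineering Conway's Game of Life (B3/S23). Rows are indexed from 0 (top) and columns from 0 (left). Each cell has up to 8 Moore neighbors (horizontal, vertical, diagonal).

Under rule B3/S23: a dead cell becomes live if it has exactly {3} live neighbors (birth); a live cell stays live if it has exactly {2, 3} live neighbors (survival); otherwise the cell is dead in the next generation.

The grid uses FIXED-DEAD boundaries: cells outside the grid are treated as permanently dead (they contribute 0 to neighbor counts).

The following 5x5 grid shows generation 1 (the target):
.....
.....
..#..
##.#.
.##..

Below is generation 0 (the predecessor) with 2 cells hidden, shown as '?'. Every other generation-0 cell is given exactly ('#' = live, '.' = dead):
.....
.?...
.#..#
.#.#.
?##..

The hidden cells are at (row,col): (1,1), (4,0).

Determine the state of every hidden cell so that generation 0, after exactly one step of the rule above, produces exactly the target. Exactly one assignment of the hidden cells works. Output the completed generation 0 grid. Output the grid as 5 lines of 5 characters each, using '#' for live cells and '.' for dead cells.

Answer: .....
.....
.#..#
.#.#.
.##..

Derivation:
Hidden generation-0 cells (in order): (1,1), (4,0).
A hidden cell only influences target cells in its own 3x3 neighborhood. Try each of the 2^2 = 4 assignments, step the completed generation 0 forward once under B3/S23, and compare with the target:
  (1,1)=. (4,0)=. -> step reproduces the target at every cell -> ACCEPT
  (1,1)=. (4,0)=# -> step gives (3,0)='.' but target has '#' -> reject
  (1,1)=# (4,0)=. -> step gives (2,0)='#' but target has '.' -> reject
  (1,1)=# (4,0)=# -> step gives (2,0)='#' but target has '.' -> reject
Unique solution: (1,1)=dead, (4,0)=dead.
Check: live-neighbor counts of every cell in the completed generation 0:
00000
11111
21321
33522
22321
Applying B3/S23 to generation 0 with these counts gives:
.....
.....
..#..
##.#.
.##..
which matches the target exactly.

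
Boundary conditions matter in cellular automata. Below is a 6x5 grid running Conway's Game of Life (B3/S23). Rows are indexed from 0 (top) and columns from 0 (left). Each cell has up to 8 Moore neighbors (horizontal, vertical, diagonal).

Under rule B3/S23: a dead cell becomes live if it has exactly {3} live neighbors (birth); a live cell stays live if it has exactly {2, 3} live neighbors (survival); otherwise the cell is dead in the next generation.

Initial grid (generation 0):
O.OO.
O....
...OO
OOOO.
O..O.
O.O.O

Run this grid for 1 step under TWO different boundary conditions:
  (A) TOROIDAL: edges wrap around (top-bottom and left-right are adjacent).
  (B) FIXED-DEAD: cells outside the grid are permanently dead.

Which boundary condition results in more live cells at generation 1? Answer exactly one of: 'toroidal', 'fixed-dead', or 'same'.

Under TOROIDAL boundary, generation 1:
O.OO.
OOO..
...O.
OO...
.....
O.O..
Population = 11

Under FIXED-DEAD boundary, generation 1:
.O...
.OO.O
O..OO
OO...
O...O
.O.O.
Population = 13

Comparison: toroidal=11, fixed-dead=13 -> fixed-dead

Answer: fixed-dead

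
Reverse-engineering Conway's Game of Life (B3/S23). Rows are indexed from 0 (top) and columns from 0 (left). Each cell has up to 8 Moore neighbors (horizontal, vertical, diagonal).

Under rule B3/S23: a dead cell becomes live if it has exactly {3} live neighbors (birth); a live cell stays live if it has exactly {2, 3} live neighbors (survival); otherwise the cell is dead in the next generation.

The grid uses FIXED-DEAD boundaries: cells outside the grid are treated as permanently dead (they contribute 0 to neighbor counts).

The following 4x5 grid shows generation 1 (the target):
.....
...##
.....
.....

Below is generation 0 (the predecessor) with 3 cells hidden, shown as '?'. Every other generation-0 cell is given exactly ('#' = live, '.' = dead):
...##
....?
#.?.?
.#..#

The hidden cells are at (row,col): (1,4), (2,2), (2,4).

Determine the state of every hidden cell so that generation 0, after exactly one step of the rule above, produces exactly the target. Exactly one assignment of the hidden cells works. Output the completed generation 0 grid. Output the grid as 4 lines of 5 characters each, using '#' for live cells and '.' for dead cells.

Hidden generation-0 cells (in order): (1,4), (2,2), (2,4).
A hidden cell only influences target cells in its own 3x3 neighborhood. Try each of the 2^3 = 8 assignments, step the completed generation 0 forward once under B3/S23, and compare with the target:
  (1,4)=. (2,2)=. (2,4)=. -> step gives (1,3)='.' but target has '#' -> reject
  (1,4)=. (2,2)=. (2,4)=# -> step reproduces the target at every cell -> ACCEPT
  (1,4)=. (2,2)=# (2,4)=. -> step gives (1,4)='.' but target has '#' -> reject
  (1,4)=. (2,2)=# (2,4)=# -> step gives (1,3)='.' but target has '#' -> reject
  (1,4)=# (2,2)=. (2,4)=. -> step gives (0,3)='#' but target has '.' -> reject
  (1,4)=# (2,2)=. (2,4)=# -> step gives (0,3)='#' but target has '.' -> reject
  (1,4)=# (2,2)=# (2,4)=. -> step gives (0,3)='#' but target has '.' -> reject
  (1,4)=# (2,2)=# (2,4)=# -> step gives (0,3)='#' but target has '.' -> reject
Unique solution: (1,4)=dead, (2,2)=dead, (2,4)=live.
Check: live-neighbor counts of every cell in the completed generation 0:
00111
11133
12121
21121
Applying B3/S23 to generation 0 with these counts gives:
.....
...##
.....
.....
which matches the target exactly.

Answer: ...##
.....
#...#
.#..#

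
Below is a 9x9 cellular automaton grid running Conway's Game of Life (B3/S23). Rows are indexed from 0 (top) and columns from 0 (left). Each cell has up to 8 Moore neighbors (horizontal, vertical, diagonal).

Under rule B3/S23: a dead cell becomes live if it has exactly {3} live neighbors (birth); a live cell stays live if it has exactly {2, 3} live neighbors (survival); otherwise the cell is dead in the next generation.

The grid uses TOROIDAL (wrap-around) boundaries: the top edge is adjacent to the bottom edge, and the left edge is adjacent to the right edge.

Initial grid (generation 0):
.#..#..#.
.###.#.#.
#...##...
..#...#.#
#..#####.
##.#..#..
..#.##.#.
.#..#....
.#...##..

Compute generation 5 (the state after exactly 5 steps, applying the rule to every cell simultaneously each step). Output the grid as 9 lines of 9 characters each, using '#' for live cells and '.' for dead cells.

Simulating step by step:
Generation 0 (given above): 33 live cells
Generation 1: 39 live cells
##.##..#.
####.#..#
#...##.##
##......#
#..##....
##.......
#.#.###..
.####....
###.###..
Generation 2: 20 live cells
.......#.
.....#...
...#####.
.#.#.#.#.
..#......
#.#.....#
#...##...
.........
......#.#
Generation 3: 22 live cells
......##.
.....#.#.
..##...#.
...#.#.#.
#.##....#
#..#....#
##......#
.....#...
.......#.
Generation 4: 23 live cells
.......##
.......##
..##...##
.#....##.
####...#.
...#...#.
.#......#
#.......#
.......#.
Generation 5: 19 live cells
(generation 5 grid is the final answer)

Answer: ......#..
#.....#..
#.#......
......#..
##.#...#.
...#...#.
.......##
#......##
#......#.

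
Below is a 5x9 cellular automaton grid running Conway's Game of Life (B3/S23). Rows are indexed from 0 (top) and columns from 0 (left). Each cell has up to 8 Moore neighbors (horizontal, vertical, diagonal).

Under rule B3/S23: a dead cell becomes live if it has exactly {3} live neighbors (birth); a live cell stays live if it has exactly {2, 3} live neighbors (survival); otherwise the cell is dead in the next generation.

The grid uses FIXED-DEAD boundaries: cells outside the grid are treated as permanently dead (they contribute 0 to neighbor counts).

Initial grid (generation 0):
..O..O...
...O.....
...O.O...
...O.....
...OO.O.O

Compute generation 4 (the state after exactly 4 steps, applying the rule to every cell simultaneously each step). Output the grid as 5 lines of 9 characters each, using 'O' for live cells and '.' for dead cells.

Simulating step by step:
Generation 0 (given above): 10 live cells
Generation 1: 9 live cells
.........
..OO.....
..OO.....
..OO.O...
...OO....
Generation 2: 6 live cells
.........
..OO.....
.O.......
.........
..OOO....
Generation 3: 5 live cells
.........
..O......
..O......
..OO.....
...O.....
Generation 4: 6 live cells
(generation 4 grid is the final answer)

Answer: .........
.........
.OO......
..OO.....
..OO.....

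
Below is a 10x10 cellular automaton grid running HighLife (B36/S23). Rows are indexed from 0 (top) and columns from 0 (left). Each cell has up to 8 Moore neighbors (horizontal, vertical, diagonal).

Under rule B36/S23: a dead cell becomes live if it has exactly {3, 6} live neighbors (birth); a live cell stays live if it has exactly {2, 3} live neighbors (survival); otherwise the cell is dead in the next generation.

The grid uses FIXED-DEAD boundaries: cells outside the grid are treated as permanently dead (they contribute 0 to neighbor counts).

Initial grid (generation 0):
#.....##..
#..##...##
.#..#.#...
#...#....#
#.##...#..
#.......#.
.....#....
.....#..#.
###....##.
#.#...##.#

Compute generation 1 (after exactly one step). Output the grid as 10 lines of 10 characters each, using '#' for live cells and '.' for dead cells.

Answer: .......##.
##.##.#.#.
##..#...##
#.#.##....
#..#....#.
.#........
..........
.#....###.
#.#......#
#.#...##..

Derivation:
Simulating step by step:
Generation 0 (given above): 33 live cells
Generation 1: 32 live cells
(generation 1 grid is the final answer)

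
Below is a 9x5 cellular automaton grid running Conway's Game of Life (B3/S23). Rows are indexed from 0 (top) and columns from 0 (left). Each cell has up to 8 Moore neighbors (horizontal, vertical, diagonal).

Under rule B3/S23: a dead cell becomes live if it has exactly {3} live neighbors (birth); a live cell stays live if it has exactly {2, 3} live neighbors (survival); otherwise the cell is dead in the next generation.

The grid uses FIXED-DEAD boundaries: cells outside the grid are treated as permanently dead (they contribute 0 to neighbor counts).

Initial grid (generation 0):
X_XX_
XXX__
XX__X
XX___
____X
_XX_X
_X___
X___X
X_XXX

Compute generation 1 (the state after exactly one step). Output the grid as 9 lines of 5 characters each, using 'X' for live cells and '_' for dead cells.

Simulating step by step:
Generation 0 (given above): 22 live cells
Generation 1: 21 live cells
(generation 1 grid is the final answer)

Answer: X_XX_
_____
_____
XX___
X_XX_
_XXX_
XXXX_
X_X_X
_X_XX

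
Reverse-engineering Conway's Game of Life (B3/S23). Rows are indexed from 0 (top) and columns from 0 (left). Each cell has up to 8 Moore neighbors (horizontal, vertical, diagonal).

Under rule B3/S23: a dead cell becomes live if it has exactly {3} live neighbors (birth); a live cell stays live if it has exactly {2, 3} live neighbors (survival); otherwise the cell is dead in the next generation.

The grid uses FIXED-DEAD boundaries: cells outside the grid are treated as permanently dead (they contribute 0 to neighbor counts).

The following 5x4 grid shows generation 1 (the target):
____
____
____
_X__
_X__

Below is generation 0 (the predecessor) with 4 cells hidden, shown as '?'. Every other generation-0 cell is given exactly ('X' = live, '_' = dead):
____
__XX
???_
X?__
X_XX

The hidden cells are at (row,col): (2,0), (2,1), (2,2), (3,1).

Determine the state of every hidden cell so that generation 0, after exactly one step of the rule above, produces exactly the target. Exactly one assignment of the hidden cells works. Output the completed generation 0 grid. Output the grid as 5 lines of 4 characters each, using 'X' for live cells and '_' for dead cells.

Answer: ____
__XX
____
X___
X_XX

Derivation:
Hidden generation-0 cells (in order): (2,0), (2,1), (2,2), (3,1).
A hidden cell only influences target cells in its own 3x3 neighborhood. Try each of the 2^4 = 16 assignments, step the completed generation 0 forward once under B3/S23, and compare with the target:
  (2,0)=_ (2,1)=_ (2,2)=_ (3,1)=_ -> step reproduces the target at every cell -> ACCEPT
  (2,0)=_ (2,1)=_ (2,2)=_ (3,1)=X -> step gives (2,1)='X' but target has '_' -> reject
  (2,0)=_ (2,1)=_ (2,2)=X (3,1)=_ -> step gives (1,2)='X' but target has '_' -> reject
  (2,0)=_ (2,1)=_ (2,2)=X (3,1)=X -> step gives (1,2)='X' but target has '_' -> reject
  (2,0)=_ (2,1)=X (2,2)=_ (3,1)=_ -> step gives (1,2)='X' but target has '_' -> reject
  (2,0)=_ (2,1)=X (2,2)=_ (3,1)=X -> step gives (1,2)='X' but target has '_' -> reject
  (2,0)=_ (2,1)=X (2,2)=X (3,1)=_ -> step gives (1,1)='X' but target has '_' -> reject
  (2,0)=_ (2,1)=X (2,2)=X (3,1)=X -> step gives (1,1)='X' but target has '_' -> reject
  (2,0)=X (2,1)=_ (2,2)=_ (3,1)=_ -> step gives (2,1)='X' but target has '_' -> reject
  (2,0)=X (2,1)=_ (2,2)=_ (3,1)=X -> step gives (2,0)='X' but target has '_' -> reject
  (2,0)=X (2,1)=_ (2,2)=X (3,1)=_ -> step gives (1,1)='X' but target has '_' -> reject
  (2,0)=X (2,1)=_ (2,2)=X (3,1)=X -> step gives (1,1)='X' but target has '_' -> reject
  (2,0)=X (2,1)=X (2,2)=_ (3,1)=_ -> step gives (1,1)='X' but target has '_' -> reject
  (2,0)=X (2,1)=X (2,2)=_ (3,1)=X -> step gives (1,1)='X' but target has '_' -> reject
  (2,0)=X (2,1)=X (2,2)=X (3,1)=_ -> step gives (1,2)='X' but target has '_' -> reject
  (2,0)=X (2,1)=X (2,2)=X (3,1)=X -> step gives (1,2)='X' but target has '_' -> reject
Unique solution: (2,0)=dead, (2,1)=dead, (2,2)=dead, (3,1)=dead.
Check: live-neighbor counts of every cell in the completed generation 0:
0122
0111
1222
1322
1311
Applying B3/S23 to generation 0 with these counts gives:
____
____
____
_X__
_X__
which matches the target exactly.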